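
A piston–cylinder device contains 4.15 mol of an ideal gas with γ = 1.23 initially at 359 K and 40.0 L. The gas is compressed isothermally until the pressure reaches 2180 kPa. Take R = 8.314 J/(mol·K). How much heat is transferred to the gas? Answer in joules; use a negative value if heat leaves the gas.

-24200 J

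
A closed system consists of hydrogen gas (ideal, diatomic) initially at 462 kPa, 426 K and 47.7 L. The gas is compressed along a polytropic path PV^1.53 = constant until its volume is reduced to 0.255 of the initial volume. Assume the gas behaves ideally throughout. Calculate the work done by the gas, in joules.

n = P₁V₁/(RT₁) = 462×47.7/(8.314×426) = 6.22 mol.
Polytropic n=1.53: T₂ = T₁(V₁/V₂)^(n−1) = 426×(3.92)^0.53 = 879 K; P₂ = P₁(V₁/V₂)^n = 3740 kPa.
W = (P₁V₁−P₂V₂)/(n−1) = (462×47.7−3740×12.2)/0.53 = -44200 J.

-44200 J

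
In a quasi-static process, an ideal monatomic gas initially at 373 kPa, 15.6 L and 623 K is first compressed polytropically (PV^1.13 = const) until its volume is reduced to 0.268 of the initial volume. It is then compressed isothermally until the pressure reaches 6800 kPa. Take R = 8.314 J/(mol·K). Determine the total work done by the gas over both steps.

-18100 J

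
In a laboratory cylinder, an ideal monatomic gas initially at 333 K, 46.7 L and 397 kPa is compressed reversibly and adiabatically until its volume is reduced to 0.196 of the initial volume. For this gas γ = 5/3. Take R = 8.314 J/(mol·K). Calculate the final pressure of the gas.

Adiabatic: TV^(γ−1) = const ⇒ T₂ = 333×(5.10)^0.667 = 987 K; PV^γ = const ⇒ P₂ = 6000 kPa.

6000 kPa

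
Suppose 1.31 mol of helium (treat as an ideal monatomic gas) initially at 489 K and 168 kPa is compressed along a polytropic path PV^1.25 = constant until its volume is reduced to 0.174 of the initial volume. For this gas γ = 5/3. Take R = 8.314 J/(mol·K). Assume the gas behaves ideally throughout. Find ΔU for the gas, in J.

4380 J

V₁ = nRT₁/P₁ = 1.31×8.314×489/168 = 31.7 L.
Polytropic n=1.25: T₂ = T₁(V₁/V₂)^(n−1) = 489×(5.75)^0.25 = 757 K; P₂ = P₁(V₁/V₂)^n = 1490 kPa.
For an ideal gas ΔU = nCvΔT with Cv = (3/2)R = 12.5 J/(mol·K).
ΔU = 1.31×12.5×(757−489) = 4380 J.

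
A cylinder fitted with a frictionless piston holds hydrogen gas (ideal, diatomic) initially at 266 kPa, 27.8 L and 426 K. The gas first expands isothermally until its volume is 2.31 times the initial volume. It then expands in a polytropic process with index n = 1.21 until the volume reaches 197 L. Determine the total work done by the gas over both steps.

13600 J

n = P₁V₁/(RT₁) = 266×27.8/(8.314×426) = 2.09 mol.
Step 1 — Isothermal: T stays 426 K; PV = const ⇒ V₂ = 64.2 L, P₂ = 115 kPa.
ΔU = 0 (ideal gas, T constant).
W = nRT ln(V₂/V₁) = 2.09×8.314×426×ln(2.31) = 6190 J.
Q = ΔU + W = 6190 J.
State after step 1: P = 115 kPa, V = 64.2 L, T = 426 K.
Step 2 — Polytropic n=1.21: T₂ = T₁(V₁/V₂)^(n−1) = 426×(0.326)^0.21 = 337 K; P₂ = P₁(V₁/V₂)^n = 29.7 kPa.
W = (P₁V₁−P₂V₂)/(n−1) = (115×64.2−29.7×197)/0.21 = 7390 J.
ΔU = nCvΔT = 2.09×20.8×(337−426) = -3880 J.
Q = ΔU + W = 3510 J.
Net over both steps: W = 13600 J, Q = 9700 J, ΔU = -3880 J.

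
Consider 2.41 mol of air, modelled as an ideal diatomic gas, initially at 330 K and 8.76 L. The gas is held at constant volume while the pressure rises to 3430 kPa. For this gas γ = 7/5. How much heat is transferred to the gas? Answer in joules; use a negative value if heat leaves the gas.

P₁ = nRT₁/V₁ = 2.41×8.314×330/8.76 = 755 kPa.
Isochoric: V stays 8.76 L; P/T = const ⇒ T₂ = 1500 K, P₂ = 3430 kPa.
W = 0 (no volume change).
ΔU = nCvΔT = 2.41×20.8×(1500−330) = 58600 J.
Q = ΔU = 58600 J.

58600 J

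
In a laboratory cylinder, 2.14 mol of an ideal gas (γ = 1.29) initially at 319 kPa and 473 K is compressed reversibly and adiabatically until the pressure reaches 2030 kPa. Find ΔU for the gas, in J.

V₁ = nRT₁/P₁ = 2.14×8.314×473/319 = 26.4 L.
Adiabatic: T₂/T₁ = (P₂/P₁)^((γ−1)/γ) ⇒ T₂ = 473×(6.36)^0.225 = 717 K; V₂ = 6.28 L.
For an ideal gas ΔU = nCvΔT with Cv = R/(γ−1) = 28.7 J/(mol·K).
ΔU = 2.14×28.7×(717−473) = 15000 J.

15000 J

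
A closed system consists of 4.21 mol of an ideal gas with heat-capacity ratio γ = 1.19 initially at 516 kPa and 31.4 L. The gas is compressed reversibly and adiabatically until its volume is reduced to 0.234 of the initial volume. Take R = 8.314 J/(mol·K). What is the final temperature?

T₁ = P₁V₁/(nR) = 516×31.4/(4.21×8.314) = 463 K.
Adiabatic: TV^(γ−1) = const ⇒ T₂ = 463×(4.27)^0.190 = 610 K; PV^γ = const ⇒ P₂ = 2910 kPa.

610 K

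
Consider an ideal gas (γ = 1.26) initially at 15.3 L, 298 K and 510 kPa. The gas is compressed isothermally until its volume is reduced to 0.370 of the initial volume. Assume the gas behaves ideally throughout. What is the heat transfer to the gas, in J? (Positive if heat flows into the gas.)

n = P₁V₁/(RT₁) = 510×15.3/(8.314×298) = 3.15 mol.
Isothermal: T stays 298 K; PV = const ⇒ V₂ = 5.66 L, P₂ = 1380 kPa.
ΔU = 0 (ideal gas, T constant).
W = nRT ln(V₂/V₁) = 3.15×8.314×298×ln(0.370) = -7760 J.
Q = ΔU + W = -7760 J.

-7760 J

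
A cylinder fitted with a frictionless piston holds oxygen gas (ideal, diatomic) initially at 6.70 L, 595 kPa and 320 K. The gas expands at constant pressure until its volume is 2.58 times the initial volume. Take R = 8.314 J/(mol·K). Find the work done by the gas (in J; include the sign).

n = P₁V₁/(RT₁) = 595×6.70/(8.314×320) = 1.50 mol.
Isobaric: P stays 595 kPa; V/T = const ⇒ T₂ = 826 K, V₂ = 17.3 L.
W = PΔV = 595×(17.3−6.70) kPa·L = 6300 J.

6300 J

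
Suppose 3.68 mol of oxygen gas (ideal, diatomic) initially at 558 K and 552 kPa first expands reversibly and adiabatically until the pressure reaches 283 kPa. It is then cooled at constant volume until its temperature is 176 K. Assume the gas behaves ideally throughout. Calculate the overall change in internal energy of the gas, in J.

-29200 J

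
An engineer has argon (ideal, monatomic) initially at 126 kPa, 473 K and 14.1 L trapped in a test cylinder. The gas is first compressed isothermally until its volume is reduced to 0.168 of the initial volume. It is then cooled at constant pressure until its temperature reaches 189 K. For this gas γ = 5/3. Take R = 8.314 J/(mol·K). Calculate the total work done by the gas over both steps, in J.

-4240 J

n = P₁V₁/(RT₁) = 126×14.1/(8.314×473) = 0.452 mol.
Step 1 — Isothermal: T stays 473 K; PV = const ⇒ V₂ = 2.37 L, P₂ = 750 kPa.
ΔU = 0 (ideal gas, T constant).
W = nRT ln(V₂/V₁) = 0.452×8.314×473×ln(0.168) = -3170 J.
Q = ΔU + W = -3170 J.
State after step 1: P = 750 kPa, V = 2.37 L, T = 473 K.
Step 2 — Isobaric: P stays 750 kPa; V/T = const ⇒ T₂ = 189 K, V₂ = 0.947 L.
W = PΔV = 750×(0.947−2.37) kPa·L = -1070 J.
ΔU = nCvΔT = 0.452×12.5×(189−473) = -1600 J.
Q = ΔU + W = nCpΔT = -2670 J.
Net over both steps: W = -4240 J, Q = -5840 J, ΔU = -1600 J.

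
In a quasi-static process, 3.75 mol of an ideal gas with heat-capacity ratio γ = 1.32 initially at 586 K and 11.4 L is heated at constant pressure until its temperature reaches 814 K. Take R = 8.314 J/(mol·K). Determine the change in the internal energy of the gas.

P₁ = nRT₁/V₁ = 3.75×8.314×586/11.4 = 1600 kPa.
Isobaric: P stays 1600 kPa; V/T = const ⇒ T₂ = 814 K, V₂ = 15.8 L.
For an ideal gas ΔU = nCvΔT with Cv = R/(γ−1) = 26.0 J/(mol·K).
ΔU = 3.75×26.0×(814−586) = 22200 J.

22200 J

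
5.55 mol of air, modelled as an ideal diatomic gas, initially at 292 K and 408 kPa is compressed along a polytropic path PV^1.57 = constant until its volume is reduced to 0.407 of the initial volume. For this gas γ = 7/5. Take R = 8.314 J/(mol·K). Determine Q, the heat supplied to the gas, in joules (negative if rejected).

6720 J

V₁ = nRT₁/P₁ = 5.55×8.314×292/408 = 33.0 L.
Polytropic n=1.57: T₂ = T₁(V₁/V₂)^(n−1) = 292×(2.46)^0.57 = 487 K; P₂ = P₁(V₁/V₂)^n = 1670 kPa.
W = (P₁V₁−P₂V₂)/(n−1) = (408×33.0−1670×13.4)/0.57 = -15800 J.
ΔU = nCvΔT = 5.55×20.8×(487−292) = 22500 J.
Q = ΔU + W = 6720 J.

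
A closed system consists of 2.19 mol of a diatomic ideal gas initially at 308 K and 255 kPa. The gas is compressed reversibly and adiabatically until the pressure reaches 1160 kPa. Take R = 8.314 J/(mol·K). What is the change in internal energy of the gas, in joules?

7590 J

V₁ = nRT₁/P₁ = 2.19×8.314×308/255 = 22.0 L.
Adiabatic: T₂/T₁ = (P₂/P₁)^((γ−1)/γ) ⇒ T₂ = 308×(4.55)^0.286 = 475 K; V₂ = 7.45 L.
For an ideal gas ΔU = nCvΔT with Cv = (5/2)R = 20.8 J/(mol·K).
ΔU = 2.19×20.8×(475−308) = 7590 J.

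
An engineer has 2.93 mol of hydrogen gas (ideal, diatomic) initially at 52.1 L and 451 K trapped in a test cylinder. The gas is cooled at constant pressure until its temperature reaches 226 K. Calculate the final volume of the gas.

26.1 L

P₁ = nRT₁/V₁ = 2.93×8.314×451/52.1 = 211 kPa.
Isobaric: P stays 211 kPa; V/T = const ⇒ T₂ = 226 K, V₂ = 26.1 L.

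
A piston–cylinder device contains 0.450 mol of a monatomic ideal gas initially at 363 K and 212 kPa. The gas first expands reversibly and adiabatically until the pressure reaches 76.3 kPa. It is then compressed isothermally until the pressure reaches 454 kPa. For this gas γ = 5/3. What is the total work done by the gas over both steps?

V₁ = nRT₁/P₁ = 0.450×8.314×363/212 = 6.41 L.
Step 1 — Adiabatic: T₂/T₁ = (P₂/P₁)^((γ−1)/γ) ⇒ T₂ = 363×(0.360)^0.400 = 241 K; V₂ = 11.8 L.
ΔU = nCvΔT = 0.450×12.5×(241−363) = -684 J.
Q = 0 for an adiabatic process, so W = −ΔU = 684 J.
State after step 1: P = 76.3 kPa, V = 11.8 L, T = 241 K.
Step 2 — Isothermal: T stays 241 K; PV = const ⇒ V₂ = 1.99 L, P₂ = 454 kPa.
ΔU = 0 (ideal gas, T constant).
W = nRT ln(V₂/V₁) = 0.450×8.314×241×ln(0.168) = -1610 J.
Q = ΔU + W = -1610 J.
Net over both steps: W = -926 J, Q = -1610 J, ΔU = -684 J.

-926 J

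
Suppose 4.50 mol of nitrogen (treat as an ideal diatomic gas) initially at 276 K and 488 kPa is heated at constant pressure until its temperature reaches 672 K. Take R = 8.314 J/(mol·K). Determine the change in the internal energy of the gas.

V₁ = nRT₁/P₁ = 4.50×8.314×276/488 = 21.2 L.
Isobaric: P stays 488 kPa; V/T = const ⇒ T₂ = 672 K, V₂ = 51.5 L.
For an ideal gas ΔU = nCvΔT with Cv = (5/2)R = 20.8 J/(mol·K).
ΔU = 4.50×20.8×(672−276) = 37000 J.

37000 J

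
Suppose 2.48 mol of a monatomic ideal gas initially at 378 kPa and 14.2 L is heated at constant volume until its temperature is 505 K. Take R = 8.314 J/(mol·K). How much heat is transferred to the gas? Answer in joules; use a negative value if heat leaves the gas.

7570 J

T₁ = P₁V₁/(nR) = 378×14.2/(2.48×8.314) = 260 K.
Isochoric: V stays 14.2 L; P/T = const ⇒ T₂ = 505 K, P₂ = 733 kPa.
W = 0 (no volume change).
ΔU = nCvΔT = 2.48×12.5×(505−260) = 7570 J.
Q = ΔU = 7570 J.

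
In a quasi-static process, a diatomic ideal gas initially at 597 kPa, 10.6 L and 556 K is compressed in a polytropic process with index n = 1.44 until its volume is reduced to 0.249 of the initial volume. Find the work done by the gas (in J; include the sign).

-12100 J

n = P₁V₁/(RT₁) = 597×10.6/(8.314×556) = 1.37 mol.
Polytropic n=1.44: T₂ = T₁(V₁/V₂)^(n−1) = 556×(4.02)^0.44 = 1030 K; P₂ = P₁(V₁/V₂)^n = 4420 kPa.
W = (P₁V₁−P₂V₂)/(n−1) = (597×10.6−4420×2.64)/0.44 = -12100 J.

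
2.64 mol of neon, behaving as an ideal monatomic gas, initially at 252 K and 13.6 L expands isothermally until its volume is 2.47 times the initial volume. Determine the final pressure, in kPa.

165 kPa

P₁ = nRT₁/V₁ = 2.64×8.314×252/13.6 = 407 kPa.
Isothermal: T stays 252 K; PV = const ⇒ V₂ = 33.6 L, P₂ = 165 kPa.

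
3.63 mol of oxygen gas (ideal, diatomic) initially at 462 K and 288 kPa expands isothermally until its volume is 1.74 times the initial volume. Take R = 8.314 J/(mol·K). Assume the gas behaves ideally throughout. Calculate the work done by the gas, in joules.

7720 J

V₁ = nRT₁/P₁ = 3.63×8.314×462/288 = 48.4 L.
Isothermal: T stays 462 K; PV = const ⇒ V₂ = 84.2 L, P₂ = 166 kPa.
W = nRT ln(V₂/V₁) = 3.63×8.314×462×ln(1.74) = 7720 J.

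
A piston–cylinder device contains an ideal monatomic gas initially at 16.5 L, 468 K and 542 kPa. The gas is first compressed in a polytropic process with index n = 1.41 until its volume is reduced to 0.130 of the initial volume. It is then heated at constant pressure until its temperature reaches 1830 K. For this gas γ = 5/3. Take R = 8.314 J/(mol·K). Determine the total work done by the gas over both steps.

-14200 J

n = P₁V₁/(RT₁) = 542×16.5/(8.314×468) = 2.30 mol.
Step 1 — Polytropic n=1.41: T₂ = T₁(V₁/V₂)^(n−1) = 468×(7.69)^0.41 = 1080 K; P₂ = P₁(V₁/V₂)^n = 9620 kPa.
W = (P₁V₁−P₂V₂)/(n−1) = (542×16.5−9620×2.15)/0.41 = -28500 J.
ΔU = nCvΔT = 2.30×12.5×(1080−468) = 17500 J.
Q = ΔU + W = -11000 J.
State after step 1: P = 9620 kPa, V = 2.15 L, T = 1080 K.
Step 2 — Isobaric: P stays 9620 kPa; V/T = const ⇒ T₂ = 1830 K, V₂ = 3.63 L.
W = PΔV = 9620×(3.63−2.15) kPa·L = 14300 J.
ΔU = nCvΔT = 2.30×12.5×(1830−1080) = 21500 J.
Q = ΔU + W = nCpΔT = 35800 J.
Net over both steps: W = -14200 J, Q = 24800 J, ΔU = 39000 J.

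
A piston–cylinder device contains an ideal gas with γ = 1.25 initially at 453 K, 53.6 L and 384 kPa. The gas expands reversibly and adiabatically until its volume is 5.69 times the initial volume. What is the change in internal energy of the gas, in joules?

-29000 J

n = P₁V₁/(RT₁) = 384×53.6/(8.314×453) = 5.46 mol.
Adiabatic: TV^(γ−1) = const ⇒ T₂ = 453×(0.176)^0.250 = 293 K; PV^γ = const ⇒ P₂ = 43.7 kPa.
For an ideal gas ΔU = nCvΔT with Cv = R/(γ−1) = 33.3 J/(mol·K).
ΔU = 5.46×33.3×(293−453) = -29000 J.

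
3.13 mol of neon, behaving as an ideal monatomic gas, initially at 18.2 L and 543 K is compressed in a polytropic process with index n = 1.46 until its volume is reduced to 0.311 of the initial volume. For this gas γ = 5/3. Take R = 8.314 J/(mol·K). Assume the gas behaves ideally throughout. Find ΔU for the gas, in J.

P₁ = nRT₁/V₁ = 3.13×8.314×543/18.2 = 776 kPa.
Polytropic n=1.46: T₂ = T₁(V₁/V₂)^(n−1) = 543×(3.22)^0.46 = 929 K; P₂ = P₁(V₁/V₂)^n = 4270 kPa.
For an ideal gas ΔU = nCvΔT with Cv = (3/2)R = 12.5 J/(mol·K).
ΔU = 3.13×12.5×(929−543) = 15100 J.

15100 J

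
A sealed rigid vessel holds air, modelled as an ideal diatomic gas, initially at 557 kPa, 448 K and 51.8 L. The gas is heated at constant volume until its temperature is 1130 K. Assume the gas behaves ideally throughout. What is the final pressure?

1400 kPa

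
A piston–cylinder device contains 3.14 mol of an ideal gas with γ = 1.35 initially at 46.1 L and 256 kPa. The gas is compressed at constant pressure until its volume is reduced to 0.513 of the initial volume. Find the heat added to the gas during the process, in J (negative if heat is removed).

-22200 J

T₁ = P₁V₁/(nR) = 256×46.1/(3.14×8.314) = 452 K.
Isobaric: P stays 256 kPa; V/T = const ⇒ T₂ = 232 K, V₂ = 23.6 L.
W = PΔV = 256×(23.6−46.1) kPa·L = -5750 J.
ΔU = nCvΔT = 3.14×23.8×(232−452) = -16400 J.
Q = ΔU + W = nCpΔT = -22200 J.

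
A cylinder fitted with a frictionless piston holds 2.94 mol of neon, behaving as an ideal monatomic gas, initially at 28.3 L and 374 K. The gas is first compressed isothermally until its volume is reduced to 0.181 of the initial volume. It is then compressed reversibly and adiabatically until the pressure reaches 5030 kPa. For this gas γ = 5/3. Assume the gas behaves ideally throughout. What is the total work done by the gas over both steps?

-22700 J

P₁ = nRT₁/V₁ = 2.94×8.314×374/28.3 = 323 kPa.
Step 1 — Isothermal: T stays 374 K; PV = const ⇒ V₂ = 5.12 L, P₂ = 1780 kPa.
ΔU = 0 (ideal gas, T constant).
W = nRT ln(V₂/V₁) = 2.94×8.314×374×ln(0.181) = -15600 J.
Q = ΔU + W = -15600 J.
State after step 1: P = 1780 kPa, V = 5.12 L, T = 374 K.
Step 2 — Adiabatic: T₂/T₁ = (P₂/P₁)^((γ−1)/γ) ⇒ T₂ = 374×(2.82)^0.400 = 566 K; V₂ = 2.75 L.
ΔU = nCvΔT = 2.94×12.5×(566−374) = 7040 J.
Q = 0 for an adiabatic process, so W = −ΔU = -7040 J.
Net over both steps: W = -22700 J, Q = -15600 J, ΔU = 7040 J.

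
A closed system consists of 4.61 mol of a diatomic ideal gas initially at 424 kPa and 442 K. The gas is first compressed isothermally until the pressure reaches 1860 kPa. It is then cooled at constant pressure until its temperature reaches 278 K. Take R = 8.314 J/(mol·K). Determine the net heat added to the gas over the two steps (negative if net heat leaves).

V₁ = nRT₁/P₁ = 4.61×8.314×442/424 = 40.0 L.
Step 1 — Isothermal: T stays 442 K; PV = const ⇒ V₂ = 9.11 L, P₂ = 1860 kPa.
ΔU = 0 (ideal gas, T constant).
W = nRT ln(V₂/V₁) = 4.61×8.314×442×ln(0.228) = -25000 J.
Q = ΔU + W = -25000 J.
State after step 1: P = 1860 kPa, V = 9.11 L, T = 442 K.
Step 2 — Isobaric: P stays 1860 kPa; V/T = const ⇒ T₂ = 278 K, V₂ = 5.73 L.
W = PΔV = 1860×(5.73−9.11) kPa·L = -6290 J.
ΔU = nCvΔT = 4.61×20.8×(278−442) = -15700 J.
Q = ΔU + W = nCpΔT = -22000 J.
Net over both steps: W = -31300 J, Q = -47000 J, ΔU = -15700 J.

-47000 J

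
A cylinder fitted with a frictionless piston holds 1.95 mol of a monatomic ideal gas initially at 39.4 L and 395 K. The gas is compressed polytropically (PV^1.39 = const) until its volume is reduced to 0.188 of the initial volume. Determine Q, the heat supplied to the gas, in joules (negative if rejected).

-6260 J

P₁ = nRT₁/V₁ = 1.95×8.314×395/39.4 = 163 kPa.
Polytropic n=1.39: T₂ = T₁(V₁/V₂)^(n−1) = 395×(5.32)^0.39 = 758 K; P₂ = P₁(V₁/V₂)^n = 1660 kPa.
W = (P₁V₁−P₂V₂)/(n−1) = (163×39.4−1660×7.41)/0.39 = -15100 J.
ΔU = nCvΔT = 1.95×12.5×(758−395) = 8830 J.
Q = ΔU + W = -6260 J.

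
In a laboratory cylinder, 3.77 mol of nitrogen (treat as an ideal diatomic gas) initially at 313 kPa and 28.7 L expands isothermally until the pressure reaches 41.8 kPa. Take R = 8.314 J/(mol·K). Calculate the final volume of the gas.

215 L

T₁ = P₁V₁/(nR) = 313×28.7/(3.77×8.314) = 287 K.
Isothermal: T stays 287 K; PV = const ⇒ V₂ = 215 L, P₂ = 41.8 kPa.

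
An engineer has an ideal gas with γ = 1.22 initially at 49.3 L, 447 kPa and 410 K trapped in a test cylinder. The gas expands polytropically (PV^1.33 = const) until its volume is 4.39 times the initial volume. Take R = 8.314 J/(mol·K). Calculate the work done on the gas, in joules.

n = P₁V₁/(RT₁) = 447×49.3/(8.314×410) = 6.46 mol.
Polytropic n=1.33: T₂ = T₁(V₁/V₂)^(n−1) = 410×(0.228)^0.33 = 252 K; P₂ = P₁(V₁/V₂)^n = 62.5 kPa.
W = (P₁V₁−P₂V₂)/(n−1) = (447×49.3−62.5×216)/0.33 = 25800 J.
Work done on the gas = −W_by = -25800 J.

-25800 J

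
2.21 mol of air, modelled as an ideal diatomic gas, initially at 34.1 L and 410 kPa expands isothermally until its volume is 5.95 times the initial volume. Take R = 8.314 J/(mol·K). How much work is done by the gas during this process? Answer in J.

T₁ = P₁V₁/(nR) = 410×34.1/(2.21×8.314) = 761 K.
Isothermal: T stays 761 K; PV = const ⇒ V₂ = 203 L, P₂ = 68.9 kPa.
W = nRT ln(V₂/V₁) = 2.21×8.314×761×ln(5.95) = 24900 J.

24900 J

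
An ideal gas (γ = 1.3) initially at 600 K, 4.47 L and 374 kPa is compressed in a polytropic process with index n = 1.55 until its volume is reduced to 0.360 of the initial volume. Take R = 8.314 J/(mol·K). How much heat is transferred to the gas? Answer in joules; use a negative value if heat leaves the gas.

1910 J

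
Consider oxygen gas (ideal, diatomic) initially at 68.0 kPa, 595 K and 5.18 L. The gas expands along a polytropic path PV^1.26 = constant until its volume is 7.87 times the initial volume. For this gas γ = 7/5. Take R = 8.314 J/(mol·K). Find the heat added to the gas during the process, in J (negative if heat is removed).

197 J

n = P₁V₁/(RT₁) = 68.0×5.18/(8.314×595) = 0.0712 mol.
Polytropic n=1.26: T₂ = T₁(V₁/V₂)^(n−1) = 595×(0.127)^0.26 = 348 K; P₂ = P₁(V₁/V₂)^n = 5.05 kPa.
W = (P₁V₁−P₂V₂)/(n−1) = (68.0×5.18−5.05×40.8)/0.26 = 562 J.
ΔU = nCvΔT = 0.0712×20.8×(348−595) = -366 J.
Q = ΔU + W = 197 J.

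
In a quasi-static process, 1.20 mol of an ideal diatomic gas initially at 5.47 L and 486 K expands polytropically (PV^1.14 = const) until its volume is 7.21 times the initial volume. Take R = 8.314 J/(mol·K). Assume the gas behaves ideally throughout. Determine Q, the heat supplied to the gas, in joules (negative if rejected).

P₁ = nRT₁/V₁ = 1.20×8.314×486/5.47 = 886 kPa.
Polytropic n=1.14: T₂ = T₁(V₁/V₂)^(n−1) = 486×(0.139)^0.14 = 369 K; P₂ = P₁(V₁/V₂)^n = 93.2 kPa.
W = (P₁V₁−P₂V₂)/(n−1) = (886×5.47−93.2×39.4)/0.14 = 8370 J.
ΔU = nCvΔT = 1.20×20.8×(369−486) = -2930 J.
Q = ΔU + W = 5440 J.

5440 J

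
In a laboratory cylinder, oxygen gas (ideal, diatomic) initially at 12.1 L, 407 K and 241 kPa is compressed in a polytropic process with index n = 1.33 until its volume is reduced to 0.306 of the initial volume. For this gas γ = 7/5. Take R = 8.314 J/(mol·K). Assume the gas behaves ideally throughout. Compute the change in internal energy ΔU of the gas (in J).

n = P₁V₁/(RT₁) = 241×12.1/(8.314×407) = 0.862 mol.
Polytropic n=1.33: T₂ = T₁(V₁/V₂)^(n−1) = 407×(3.27)^0.33 = 602 K; P₂ = P₁(V₁/V₂)^n = 1160 kPa.
For an ideal gas ΔU = nCvΔT with Cv = (5/2)R = 20.8 J/(mol·K).
ΔU = 0.862×20.8×(602−407) = 3490 J.

3490 J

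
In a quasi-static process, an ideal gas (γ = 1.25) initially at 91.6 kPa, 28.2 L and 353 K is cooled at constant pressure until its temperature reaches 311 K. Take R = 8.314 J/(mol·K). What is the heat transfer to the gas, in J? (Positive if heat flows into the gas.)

n = P₁V₁/(RT₁) = 91.6×28.2/(8.314×353) = 0.880 mol.
Isobaric: P stays 91.6 kPa; V/T = const ⇒ T₂ = 311 K, V₂ = 24.8 L.
W = PΔV = 91.6×(24.8−28.2) kPa·L = -307 J.
ΔU = nCvΔT = 0.880×33.3×(311−353) = -1230 J.
Q = ΔU + W = nCpΔT = -1540 J.

-1540 J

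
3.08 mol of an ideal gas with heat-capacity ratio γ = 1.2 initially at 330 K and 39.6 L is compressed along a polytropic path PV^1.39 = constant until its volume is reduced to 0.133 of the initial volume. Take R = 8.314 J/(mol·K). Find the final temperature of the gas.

725 K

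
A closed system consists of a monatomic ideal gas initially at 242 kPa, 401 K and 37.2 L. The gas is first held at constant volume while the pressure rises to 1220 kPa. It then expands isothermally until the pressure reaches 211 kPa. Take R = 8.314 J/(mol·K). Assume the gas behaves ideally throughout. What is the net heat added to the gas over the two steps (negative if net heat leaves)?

n = P₁V₁/(RT₁) = 242×37.2/(8.314×401) = 2.70 mol.
Step 1 — Isochoric: V stays 37.2 L; P/T = const ⇒ T₂ = 2020 K, P₂ = 1220 kPa.
W = 0 (no volume change).
ΔU = nCvΔT = 2.70×12.5×(2020−401) = 54600 J.
Q = ΔU = 54600 J.
State after step 1: P = 1220 kPa, V = 37.2 L, T = 2020 K.
Step 2 — Isothermal: T stays 2020 K; PV = const ⇒ V₂ = 215 L, P₂ = 211 kPa.
ΔU = 0 (ideal gas, T constant).
W = nRT ln(V₂/V₁) = 2.70×8.314×2020×ln(5.78) = 79600 J.
Q = ΔU + W = 79600 J.
Net over both steps: W = 79600 J, Q = 134000 J, ΔU = 54600 J.

134000 J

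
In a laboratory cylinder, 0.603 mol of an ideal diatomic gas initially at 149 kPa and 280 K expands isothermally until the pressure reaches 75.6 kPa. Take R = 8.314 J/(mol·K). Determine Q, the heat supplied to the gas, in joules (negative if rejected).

952 J

V₁ = nRT₁/P₁ = 0.603×8.314×280/149 = 9.42 L.
Isothermal: T stays 280 K; PV = const ⇒ V₂ = 18.6 L, P₂ = 75.6 kPa.
ΔU = 0 (ideal gas, T constant).
W = nRT ln(V₂/V₁) = 0.603×8.314×280×ln(1.97) = 952 J.
Q = ΔU + W = 952 J.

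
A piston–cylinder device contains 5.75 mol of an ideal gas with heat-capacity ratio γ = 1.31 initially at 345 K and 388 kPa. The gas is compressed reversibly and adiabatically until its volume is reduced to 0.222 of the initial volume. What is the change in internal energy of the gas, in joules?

V₁ = nRT₁/P₁ = 5.75×8.314×345/388 = 42.5 L.
Adiabatic: TV^(γ−1) = const ⇒ T₂ = 345×(4.50)^0.310 = 550 K; PV^γ = const ⇒ P₂ = 2790 kPa.
For an ideal gas ΔU = nCvΔT with Cv = R/(γ−1) = 26.8 J/(mol·K).
ΔU = 5.75×26.8×(550−345) = 31600 J.

31600 J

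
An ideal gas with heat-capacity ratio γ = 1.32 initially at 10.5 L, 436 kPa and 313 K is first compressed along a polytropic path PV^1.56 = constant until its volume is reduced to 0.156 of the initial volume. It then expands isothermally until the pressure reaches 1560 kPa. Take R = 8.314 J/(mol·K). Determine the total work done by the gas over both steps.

n = P₁V₁/(RT₁) = 436×10.5/(8.314×313) = 1.76 mol.
Step 1 — Polytropic n=1.56: T₂ = T₁(V₁/V₂)^(n−1) = 313×(6.41)^0.56 = 886 K; P₂ = P₁(V₁/V₂)^n = 7910 kPa.
W = (P₁V₁−P₂V₂)/(n−1) = (436×10.5−7910×1.64)/0.56 = -15000 J.
ΔU = nCvΔT = 1.76×26.0×(886−313) = 26200 J.
Q = ΔU + W = 11200 J.
State after step 1: P = 7910 kPa, V = 1.64 L, T = 886 K.
Step 2 — Isothermal: T stays 886 K; PV = const ⇒ V₂ = 8.31 L, P₂ = 1560 kPa.
ΔU = 0 (ideal gas, T constant).
W = nRT ln(V₂/V₁) = 1.76×8.314×886×ln(5.07) = 21000 J.
Q = ΔU + W = 21000 J.
Net over both steps: W = 6070 J, Q = 32300 J, ΔU = 26200 J.

6070 J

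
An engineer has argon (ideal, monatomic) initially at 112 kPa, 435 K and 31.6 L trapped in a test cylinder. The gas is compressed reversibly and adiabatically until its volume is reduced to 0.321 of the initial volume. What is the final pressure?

Adiabatic: TV^(γ−1) = const ⇒ T₂ = 435×(3.12)^0.667 = 928 K; PV^γ = const ⇒ P₂ = 744 kPa.

744 kPa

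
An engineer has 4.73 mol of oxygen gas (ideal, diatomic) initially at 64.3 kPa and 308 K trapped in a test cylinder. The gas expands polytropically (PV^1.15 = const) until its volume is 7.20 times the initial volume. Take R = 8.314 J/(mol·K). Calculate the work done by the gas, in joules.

20700 J

V₁ = nRT₁/P₁ = 4.73×8.314×308/64.3 = 188 L.
Polytropic n=1.15: T₂ = T₁(V₁/V₂)^(n−1) = 308×(0.139)^0.15 = 229 K; P₂ = P₁(V₁/V₂)^n = 6.64 kPa.
W = (P₁V₁−P₂V₂)/(n−1) = (64.3×188−6.64×1360)/0.15 = 20700 J.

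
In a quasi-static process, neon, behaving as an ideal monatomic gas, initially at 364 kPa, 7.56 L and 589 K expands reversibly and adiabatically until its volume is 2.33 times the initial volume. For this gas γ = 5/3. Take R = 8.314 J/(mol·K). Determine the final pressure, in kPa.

88.9 kPa

Adiabatic: TV^(γ−1) = const ⇒ T₂ = 589×(0.429)^0.667 = 335 K; PV^γ = const ⇒ P₂ = 88.9 kPa.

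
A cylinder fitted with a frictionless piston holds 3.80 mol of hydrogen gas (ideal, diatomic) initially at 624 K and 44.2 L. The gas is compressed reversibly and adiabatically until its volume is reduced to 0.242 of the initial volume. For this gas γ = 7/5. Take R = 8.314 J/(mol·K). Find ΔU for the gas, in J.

P₁ = nRT₁/V₁ = 3.80×8.314×624/44.2 = 446 kPa.
Adiabatic: TV^(γ−1) = const ⇒ T₂ = 624×(4.13)^0.400 = 1100 K; PV^γ = const ⇒ P₂ = 3250 kPa.
For an ideal gas ΔU = nCvΔT with Cv = (5/2)R = 20.8 J/(mol·K).
ΔU = 3.80×20.8×(1100−624) = 37600 J.

37600 J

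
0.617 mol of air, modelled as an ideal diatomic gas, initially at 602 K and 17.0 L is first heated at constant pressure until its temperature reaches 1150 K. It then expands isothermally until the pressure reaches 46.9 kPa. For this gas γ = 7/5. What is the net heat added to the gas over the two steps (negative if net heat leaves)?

17800 J

P₁ = nRT₁/V₁ = 0.617×8.314×602/17.0 = 182 kPa.
Step 1 — Isobaric: P stays 182 kPa; V/T = const ⇒ T₂ = 1150 K, V₂ = 32.5 L.
W = PΔV = 182×(32.5−17.0) kPa·L = 2810 J.
ΔU = nCvΔT = 0.617×20.8×(1150−602) = 7030 J.
Q = ΔU + W = nCpΔT = 9840 J.
State after step 1: P = 182 kPa, V = 32.5 L, T = 1150 K.
Step 2 — Isothermal: T stays 1150 K; PV = const ⇒ V₂ = 126 L, P₂ = 46.9 kPa.
ΔU = 0 (ideal gas, T constant).
W = nRT ln(V₂/V₁) = 0.617×8.314×1150×ln(3.87) = 7990 J.
Q = ΔU + W = 7990 J.
Net over both steps: W = 10800 J, Q = 17800 J, ΔU = 7030 J.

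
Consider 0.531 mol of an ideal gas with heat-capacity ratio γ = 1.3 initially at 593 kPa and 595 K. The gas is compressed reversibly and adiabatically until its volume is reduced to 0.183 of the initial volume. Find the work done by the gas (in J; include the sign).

V₁ = nRT₁/P₁ = 0.531×8.314×595/593 = 4.43 L.
Adiabatic: TV^(γ−1) = const ⇒ T₂ = 595×(5.46)^0.300 = 990 K; PV^γ = const ⇒ P₂ = 5390 kPa.
ΔU = nCvΔT = 0.531×27.7×(990−595) = 5820 J.
Q = 0 for an adiabatic process, so W = −ΔU = -5820 J.

-5820 J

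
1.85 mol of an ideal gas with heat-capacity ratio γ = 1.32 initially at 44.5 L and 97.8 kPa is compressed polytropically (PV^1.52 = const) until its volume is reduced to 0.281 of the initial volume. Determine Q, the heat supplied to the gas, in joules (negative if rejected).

T₁ = P₁V₁/(nR) = 97.8×44.5/(1.85×8.314) = 283 K.
Polytropic n=1.52: T₂ = T₁(V₁/V₂)^(n−1) = 283×(3.56)^0.52 = 548 K; P₂ = P₁(V₁/V₂)^n = 673 kPa.
W = (P₁V₁−P₂V₂)/(n−1) = (97.8×44.5−673×12.5)/0.52 = -7830 J.
ΔU = nCvΔT = 1.85×26.0×(548−283) = 12700 J.
Q = ΔU + W = 4890 J.

4890 J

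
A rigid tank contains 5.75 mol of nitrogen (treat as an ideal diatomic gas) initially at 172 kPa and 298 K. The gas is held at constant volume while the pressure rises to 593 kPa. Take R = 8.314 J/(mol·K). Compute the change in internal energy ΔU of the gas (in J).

V₁ = nRT₁/P₁ = 5.75×8.314×298/172 = 82.8 L.
Isochoric: V stays 82.8 L; P/T = const ⇒ T₂ = 1030 K, P₂ = 593 kPa.
For an ideal gas ΔU = nCvΔT with Cv = (5/2)R = 20.8 J/(mol·K).
ΔU = 5.75×20.8×(1030−298) = 87200 J.

87200 J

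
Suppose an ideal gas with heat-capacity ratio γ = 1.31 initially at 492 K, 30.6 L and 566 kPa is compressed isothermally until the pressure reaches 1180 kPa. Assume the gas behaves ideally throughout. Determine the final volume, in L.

14.7 L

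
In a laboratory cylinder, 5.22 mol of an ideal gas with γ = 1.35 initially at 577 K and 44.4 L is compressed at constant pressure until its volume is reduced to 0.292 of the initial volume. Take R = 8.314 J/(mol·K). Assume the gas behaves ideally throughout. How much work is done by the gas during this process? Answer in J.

-17700 J

P₁ = nRT₁/V₁ = 5.22×8.314×577/44.4 = 564 kPa.
Isobaric: P stays 564 kPa; V/T = const ⇒ T₂ = 168 K, V₂ = 13.0 L.
W = PΔV = 564×(13.0−44.4) kPa·L = -17700 J.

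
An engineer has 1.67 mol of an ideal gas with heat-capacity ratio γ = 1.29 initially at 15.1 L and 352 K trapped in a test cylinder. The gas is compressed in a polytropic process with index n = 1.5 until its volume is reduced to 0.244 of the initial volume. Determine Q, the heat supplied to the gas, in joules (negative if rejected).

P₁ = nRT₁/V₁ = 1.67×8.314×352/15.1 = 324 kPa.
Polytropic n=1.5: T₂ = T₁(V₁/V₂)^(n−1) = 352×(4.10)^0.50 = 713 K; P₂ = P₁(V₁/V₂)^n = 2690 kPa.
W = (P₁V₁−P₂V₂)/(n−1) = (324×15.1−2690×3.68)/0.50 = -10000 J.
ΔU = nCvΔT = 1.67×28.7×(713−352) = 17300 J.
Q = ΔU + W = 7250 J.

7250 J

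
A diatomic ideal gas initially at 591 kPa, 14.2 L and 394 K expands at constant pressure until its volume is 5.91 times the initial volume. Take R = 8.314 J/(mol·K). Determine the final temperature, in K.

2330 K

Isobaric: P stays 591 kPa; V/T = const ⇒ T₂ = 2330 K, V₂ = 83.9 L.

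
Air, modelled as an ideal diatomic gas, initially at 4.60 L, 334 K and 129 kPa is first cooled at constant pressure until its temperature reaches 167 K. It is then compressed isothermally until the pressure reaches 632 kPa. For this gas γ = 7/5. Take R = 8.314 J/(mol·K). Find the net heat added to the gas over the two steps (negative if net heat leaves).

-1510 J

n = P₁V₁/(RT₁) = 129×4.60/(8.314×334) = 0.214 mol.
Step 1 — Isobaric: P stays 129 kPa; V/T = const ⇒ T₂ = 167 K, V₂ = 2.30 L.
W = PΔV = 129×(2.30−4.60) kPa·L = -297 J.
ΔU = nCvΔT = 0.214×20.8×(167−334) = -742 J.
Q = ΔU + W = nCpΔT = -1040 J.
State after step 1: P = 129 kPa, V = 2.30 L, T = 167 K.
Step 2 — Isothermal: T stays 167 K; PV = const ⇒ V₂ = 0.469 L, P₂ = 632 kPa.
ΔU = 0 (ideal gas, T constant).
W = nRT ln(V₂/V₁) = 0.214×8.314×167×ln(0.204) = -471 J.
Q = ΔU + W = -471 J.
Net over both steps: W = -768 J, Q = -1510 J, ΔU = -742 J.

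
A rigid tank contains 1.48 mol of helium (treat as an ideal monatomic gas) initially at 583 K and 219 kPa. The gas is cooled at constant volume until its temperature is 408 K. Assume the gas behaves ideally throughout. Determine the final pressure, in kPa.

153 kPa

V₁ = nRT₁/P₁ = 1.48×8.314×583/219 = 32.8 L.
Isochoric: V stays 32.8 L; P/T = const ⇒ T₂ = 408 K, P₂ = 153 kPa.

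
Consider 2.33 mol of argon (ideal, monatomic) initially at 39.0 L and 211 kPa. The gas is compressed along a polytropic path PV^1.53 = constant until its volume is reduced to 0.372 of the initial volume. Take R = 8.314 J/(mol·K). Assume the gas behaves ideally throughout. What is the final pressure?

T₁ = P₁V₁/(nR) = 211×39.0/(2.33×8.314) = 425 K.
Polytropic n=1.53: T₂ = T₁(V₁/V₂)^(n−1) = 425×(2.69)^0.53 = 717 K; P₂ = P₁(V₁/V₂)^n = 958 kPa.

958 kPa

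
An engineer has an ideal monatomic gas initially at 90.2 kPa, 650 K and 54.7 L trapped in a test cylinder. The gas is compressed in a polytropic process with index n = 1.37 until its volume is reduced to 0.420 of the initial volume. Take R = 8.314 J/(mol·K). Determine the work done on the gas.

5050 J

n = P₁V₁/(RT₁) = 90.2×54.7/(8.314×650) = 0.913 mol.
Polytropic n=1.37: T₂ = T₁(V₁/V₂)^(n−1) = 650×(2.38)^0.37 = 896 K; P₂ = P₁(V₁/V₂)^n = 296 kPa.
W = (P₁V₁−P₂V₂)/(n−1) = (90.2×54.7−296×23.0)/0.37 = -5050 J.
Work done on the gas = −W_by = 5050 J.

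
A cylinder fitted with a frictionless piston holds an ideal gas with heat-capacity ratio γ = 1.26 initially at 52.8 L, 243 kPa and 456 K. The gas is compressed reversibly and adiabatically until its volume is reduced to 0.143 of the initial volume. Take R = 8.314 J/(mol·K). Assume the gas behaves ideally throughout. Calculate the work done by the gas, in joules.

n = P₁V₁/(RT₁) = 243×52.8/(8.314×456) = 3.38 mol.
Adiabatic: TV^(γ−1) = const ⇒ T₂ = 456×(6.99)^0.260 = 756 K; PV^γ = const ⇒ P₂ = 2820 kPa.
ΔU = nCvΔT = 3.38×32.0×(756−456) = 32500 J.
Q = 0 for an adiabatic process, so W = −ΔU = -32500 J.

-32500 J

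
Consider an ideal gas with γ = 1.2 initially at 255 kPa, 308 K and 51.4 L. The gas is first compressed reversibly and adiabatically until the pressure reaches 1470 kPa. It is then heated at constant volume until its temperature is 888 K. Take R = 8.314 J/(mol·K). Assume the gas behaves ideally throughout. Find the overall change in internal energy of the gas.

123000 J

n = P₁V₁/(RT₁) = 255×51.4/(8.314×308) = 5.12 mol.
Step 1 — Adiabatic: T₂/T₁ = (P₂/P₁)^((γ−1)/γ) ⇒ T₂ = 308×(5.76)^0.167 = 412 K; V₂ = 11.9 L.
ΔU = nCvΔT = 5.12×41.6×(412−308) = 22200 J.
Q = 0 for an adiabatic process, so W = −ΔU = -22200 J.
State after step 1: P = 1470 kPa, V = 11.9 L, T = 412 K.
Step 2 — Isochoric: V stays 11.9 L; P/T = const ⇒ T₂ = 888 K, P₂ = 3170 kPa.
W = 0 (no volume change).
ΔU = nCvΔT = 5.12×41.6×(888−412) = 101000 J.
Q = ΔU = 101000 J.
Net over both steps: W = -22200 J, Q = 101000 J, ΔU = 123000 J.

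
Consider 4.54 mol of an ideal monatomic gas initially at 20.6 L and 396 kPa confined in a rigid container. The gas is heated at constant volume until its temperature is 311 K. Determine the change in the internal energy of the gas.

T₁ = P₁V₁/(nR) = 396×20.6/(4.54×8.314) = 216 K.
Isochoric: V stays 20.6 L; P/T = const ⇒ T₂ = 311 K, P₂ = 570 kPa.
For an ideal gas ΔU = nCvΔT with Cv = (3/2)R = 12.5 J/(mol·K).
ΔU = 4.54×12.5×(311−216) = 5370 J.

5370 J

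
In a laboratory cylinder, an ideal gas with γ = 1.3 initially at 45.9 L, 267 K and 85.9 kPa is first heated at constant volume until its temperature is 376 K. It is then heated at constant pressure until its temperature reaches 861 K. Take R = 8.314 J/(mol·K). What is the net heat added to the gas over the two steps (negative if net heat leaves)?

n = P₁V₁/(RT₁) = 85.9×45.9/(8.314×267) = 1.78 mol.
Step 1 — Isochoric: V stays 45.9 L; P/T = const ⇒ T₂ = 376 K, P₂ = 121 kPa.
W = 0 (no volume change).
ΔU = nCvΔT = 1.78×27.7×(376−267) = 5370 J.
Q = ΔU = 5370 J.
State after step 1: P = 121 kPa, V = 45.9 L, T = 376 K.
Step 2 — Isobaric: P stays 121 kPa; V/T = const ⇒ T₂ = 861 K, V₂ = 105 L.
W = PΔV = 121×(105−45.9) kPa·L = 7160 J.
ΔU = nCvΔT = 1.78×27.7×(861−376) = 23900 J.
Q = ΔU + W = nCpΔT = 31000 J.
Net over both steps: W = 7160 J, Q = 36400 J, ΔU = 29200 J.

36400 J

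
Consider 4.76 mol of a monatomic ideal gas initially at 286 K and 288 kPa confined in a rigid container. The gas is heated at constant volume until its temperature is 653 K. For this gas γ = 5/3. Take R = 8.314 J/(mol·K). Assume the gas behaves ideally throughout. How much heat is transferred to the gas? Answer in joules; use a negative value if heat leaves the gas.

21800 J

V₁ = nRT₁/P₁ = 4.76×8.314×286/288 = 39.3 L.
Isochoric: V stays 39.3 L; P/T = const ⇒ T₂ = 653 K, P₂ = 658 kPa.
W = 0 (no volume change).
ΔU = nCvΔT = 4.76×12.5×(653−286) = 21800 J.
Q = ΔU = 21800 J.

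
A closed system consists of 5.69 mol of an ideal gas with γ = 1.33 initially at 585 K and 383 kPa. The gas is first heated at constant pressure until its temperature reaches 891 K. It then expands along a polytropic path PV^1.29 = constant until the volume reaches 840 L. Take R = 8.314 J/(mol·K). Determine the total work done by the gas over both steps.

V₁ = nRT₁/P₁ = 5.69×8.314×585/383 = 72.3 L.
Step 1 — Isobaric: P stays 383 kPa; V/T = const ⇒ T₂ = 891 K, V₂ = 110 L.
W = PΔV = 383×(110−72.3) kPa·L = 14500 J.
ΔU = nCvΔT = 5.69×25.2×(891−585) = 43900 J.
Q = ΔU + W = nCpΔT = 58300 J.
State after step 1: P = 383 kPa, V = 110 L, T = 891 K.
Step 2 — Polytropic n=1.29: T₂ = T₁(V₁/V₂)^(n−1) = 891×(0.131)^0.29 = 494 K; P₂ = P₁(V₁/V₂)^n = 27.8 kPa.
W = (P₁V₁−P₂V₂)/(n−1) = (383×110−27.8×840)/0.29 = 64700 J.
ΔU = nCvΔT = 5.69×25.2×(494−891) = -56900 J.
Q = ΔU + W = 7850 J.
Net over both steps: W = 79200 J, Q = 66200 J, ΔU = -13000 J.

79200 J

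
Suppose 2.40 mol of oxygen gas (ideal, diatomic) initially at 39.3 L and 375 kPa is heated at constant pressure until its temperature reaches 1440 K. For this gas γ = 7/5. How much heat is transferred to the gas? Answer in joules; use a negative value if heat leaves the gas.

T₁ = P₁V₁/(nR) = 375×39.3/(2.40×8.314) = 739 K.
Isobaric: P stays 375 kPa; V/T = const ⇒ T₂ = 1440 K, V₂ = 76.6 L.
W = PΔV = 375×(76.6−39.3) kPa·L = 14000 J.
ΔU = nCvΔT = 2.40×20.8×(1440−739) = 35000 J.
Q = ΔU + W = nCpΔT = 49000 J.

49000 J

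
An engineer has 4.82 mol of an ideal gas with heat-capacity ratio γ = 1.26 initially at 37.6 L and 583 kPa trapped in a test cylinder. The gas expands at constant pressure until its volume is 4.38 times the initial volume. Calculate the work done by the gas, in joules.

T₁ = P₁V₁/(nR) = 583×37.6/(4.82×8.314) = 547 K.
Isobaric: P stays 583 kPa; V/T = const ⇒ T₂ = 2400 K, V₂ = 165 L.
W = PΔV = 583×(165−37.6) kPa·L = 74100 J.

74100 J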